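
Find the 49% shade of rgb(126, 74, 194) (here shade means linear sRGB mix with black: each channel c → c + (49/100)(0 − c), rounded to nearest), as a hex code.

#402663

Per channel, c → c + 0.49(0 − c):
  R: 126 − 61.74 = 64.26 → 64
  G: 74 − 36.26 = 37.74 → 38
  B: 194 + 0.49×(0−194) = 194 − 95.06 = 98.94 → 99
rgb(64, 38, 99) = #402663.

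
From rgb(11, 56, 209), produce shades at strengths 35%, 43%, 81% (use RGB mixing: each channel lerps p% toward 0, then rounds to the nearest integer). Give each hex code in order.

35%: (11 − 3.85 = 7.15→7, 56 − 19.6 = 36.4→36, 209 − 73.15 = 135.85→136) → #072488
43%: (11 − 4.73 = 6.27→6, 56 − 24.08 = 31.92→32, 209 − 89.87 = 119.13→119) → #062077
81%: (11 − 8.91 = 2.09→2, 56 − 45.36 = 10.64→11, 209 − 169.29 = 39.71→40) → #020b28

#072488, #062077, #020b28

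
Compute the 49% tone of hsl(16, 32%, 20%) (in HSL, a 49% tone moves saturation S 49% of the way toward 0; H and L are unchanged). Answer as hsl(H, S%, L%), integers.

S moves 49% from 32 toward 0: 32 − 15.68 = 16.32 → 16.
H and L are unchanged.

hsl(16, 16%, 20%)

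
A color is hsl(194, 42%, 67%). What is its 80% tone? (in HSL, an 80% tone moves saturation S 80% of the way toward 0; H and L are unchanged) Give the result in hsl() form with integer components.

S moves 80% from 42 toward 0: 42 − 33.6 = 8.4 → 8.
H and L are unchanged.

hsl(194, 8%, 67%)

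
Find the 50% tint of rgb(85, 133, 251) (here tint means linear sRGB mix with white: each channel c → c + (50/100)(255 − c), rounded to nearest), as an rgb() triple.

A 50% tint moves each channel 50% toward 255:
  R: 85 + 0.5×(255−85) = 85 + 85 = 170 → 170
  G: 133 + 0.5×(255−133) = 133 + 61 = 194 → 194
  B: 251 + 0.5×(255−251) = 251 + 2 = 253 → 253

rgb(170, 194, 253)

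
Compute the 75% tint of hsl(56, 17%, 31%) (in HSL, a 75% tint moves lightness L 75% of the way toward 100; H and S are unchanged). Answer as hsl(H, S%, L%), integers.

L moves 75% from 31 toward 100: 31 + 51.75 = 82.75 → 83.
H and S are unchanged.

hsl(56, 17%, 83%)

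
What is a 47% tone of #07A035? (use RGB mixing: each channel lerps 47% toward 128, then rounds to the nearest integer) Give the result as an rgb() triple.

#07A035 is rgb(7, 160, 53).
Per channel, c → c + 0.47(128 − c):
  R: 7 + 56.87 = 63.87 → 64
  G: 160 + 0.47×(128−160) = 160 − 15.04 = 144.96 → 145
  B: 53 + 35.25 = 88.25 → 88

rgb(64, 145, 88)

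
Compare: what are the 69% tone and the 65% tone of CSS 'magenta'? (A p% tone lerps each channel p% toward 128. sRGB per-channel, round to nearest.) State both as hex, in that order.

#a758a7, #ac53ac

CSS magenta is rgb(255, 0, 255).
69% tone:
  R: 255 + 0.69×(128−255) = 255 − 87.63 = 167.37 → 167
  G: 0 + 0.69×(128−0) = 0 + 88.32 = 88.32 → 88
  B: 255 + 0.69×(128−255) = 255 − 87.63 = 167.37 → 167
  → #a758a7
65% tone:
  R: 255 + 0.65×(128−255) = 255 − 82.55 = 172.45 → 172
  G: 0 + 83.2 = 83.2 → 83
  B: 255 − 82.55 = 172.45 → 172
  → #ac53ac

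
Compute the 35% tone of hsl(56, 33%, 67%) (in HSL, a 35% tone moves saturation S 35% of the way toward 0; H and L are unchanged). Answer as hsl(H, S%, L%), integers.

S moves 35% from 33 toward 0: 33 − 11.55 = 21.45 → 21.
H and L are unchanged.

hsl(56, 21%, 67%)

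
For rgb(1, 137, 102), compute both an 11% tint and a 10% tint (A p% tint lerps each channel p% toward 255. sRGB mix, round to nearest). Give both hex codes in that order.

11% tint:
  R: 1 + 0.11×(255−1) = 1 + 27.94 = 28.94 → 29
  G: 137 + 12.98 = 149.98 → 150
  B: 102 + 0.11×(255−102) = 102 + 16.83 = 118.83 → 119
  → #1d9677
10% tint:
  R: 1 + 25.4 = 26.4 → 26
  G: 137 + 11.8 = 148.8 → 149
  B: 102 + 15.3 = 117.3 → 117
  → #1a9575

#1d9677, #1a9575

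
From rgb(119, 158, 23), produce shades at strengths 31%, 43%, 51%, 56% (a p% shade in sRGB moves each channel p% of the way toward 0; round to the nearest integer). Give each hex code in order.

31%: (119 − 36.89 = 82.11→82, 158 − 48.98 = 109.02→109, 23 − 7.13 = 15.87→16) → #526D10
43%: (119 − 51.17 = 67.83→68, 158 − 67.94 = 90.06→90, 23 − 9.89 = 13.11→13) → #445A0D
51%: (119 − 60.69 = 58.31→58, 158 − 80.58 = 77.42→77, 23 − 11.73 = 11.27→11) → #3A4D0B
56%: (119 − 66.64 = 52.36→52, 158 − 88.48 = 69.52→70, 23 − 12.88 = 10.12→10) → #34460A

#526D10, #445A0D, #3A4D0B, #34460A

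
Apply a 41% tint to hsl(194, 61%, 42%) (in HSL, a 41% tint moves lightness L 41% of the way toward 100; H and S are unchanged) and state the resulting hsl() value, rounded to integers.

L moves 41% from 42 toward 100: 42 + 23.78 = 65.78 → 66.
H and S are unchanged.

hsl(194, 61%, 66%)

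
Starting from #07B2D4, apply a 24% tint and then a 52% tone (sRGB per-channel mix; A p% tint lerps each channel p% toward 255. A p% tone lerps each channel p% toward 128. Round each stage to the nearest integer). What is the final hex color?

#07B2D4 is rgb(7, 178, 212).
Per channel, c → c + 0.24(255 − c):
  R: 7 + 59.52 = 66.52 → 67
  G: 178 + 18.48 = 196.48 → 196
  B: 212 + 0.24×(255−212) = 212 + 10.32 = 222.32 → 222
After the tint: rgb(67, 196, 222) = #43C4DE.
Per channel, c → c + 0.52(128 − c):
  R: 67 + 0.52×(128−67) = 67 + 31.72 = 98.72 → 99
  G: 196 + 0.52×(128−196) = 196 − 35.36 = 160.64 → 161
  B: 222 − 48.88 = 173.12 → 173
rgb(99, 161, 173) = #63A1AD.

#63A1AD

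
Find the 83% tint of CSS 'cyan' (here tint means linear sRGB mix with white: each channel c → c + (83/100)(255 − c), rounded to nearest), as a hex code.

CSS cyan is rgb(0, 255, 255).
Per channel, c → c + 0.83(255 − c):
  R: 0 + 0.83×(255−0) = 0 + 211.65 = 211.65 → 212
  G: 255 + 0.83×(255−255) = 255 + 0 = 255 → 255
  B: 255 + 0.83×(255−255) = 255 + 0 = 255 → 255
rgb(212, 255, 255) = #d4ffff.

#d4ffff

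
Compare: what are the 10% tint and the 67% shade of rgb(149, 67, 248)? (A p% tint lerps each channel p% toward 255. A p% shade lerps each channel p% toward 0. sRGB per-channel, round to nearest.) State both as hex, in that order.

10% tint:
  R: 149 + 10.6 = 159.6 → 160
  G: 67 + 0.1×(255−67) = 67 + 18.8 = 85.8 → 86
  B: 248 + 0.7 = 248.7 → 249
  → #A056F9
67% shade:
  R: 149 + 0.67×(0−149) = 149 − 99.83 = 49.17 → 49
  G: 67 − 44.89 = 22.11 → 22
  B: 248 − 166.16 = 81.84 → 82
  → #311652

#A056F9, #311652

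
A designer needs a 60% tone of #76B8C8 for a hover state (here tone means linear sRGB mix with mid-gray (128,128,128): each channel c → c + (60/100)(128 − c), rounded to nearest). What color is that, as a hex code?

#76B8C8 is rgb(118, 184, 200).
Per channel, c → c + 0.6(128 − c):
  R: 118 + 6 = 124 → 124
  G: 184 + 0.6×(128−184) = 184 − 33.6 = 150.4 → 150
  B: 200 + 0.6×(128−200) = 200 − 43.2 = 156.8 → 157
rgb(124, 150, 157) = #7C969D.

#7C969D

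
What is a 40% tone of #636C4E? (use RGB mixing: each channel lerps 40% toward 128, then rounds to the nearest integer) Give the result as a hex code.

#636C4E is rgb(99, 108, 78).
A 40% tone moves each channel 40% toward 128:
  R: 99 + 0.4×(128−99) = 99 + 11.6 = 110.6 → 111
  G: 108 + 0.4×(128−108) = 108 + 8 = 116 → 116
  B: 78 + 0.4×(128−78) = 78 + 20 = 98 → 98
rgb(111, 116, 98) = #6F7462.

#6F7462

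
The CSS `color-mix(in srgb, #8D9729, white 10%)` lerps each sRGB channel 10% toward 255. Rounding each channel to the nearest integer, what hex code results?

#98A13E

#8D9729 is rgb(141, 151, 41).
Lerp each channel 10% toward 255:
  R: 141 + 11.4 = 152.4 → 152
  G: 151 + 0.1×(255−151) = 151 + 10.4 = 161.4 → 161
  B: 41 + 0.1×(255−41) = 41 + 21.4 = 62.4 → 62
rgb(152, 161, 62) = #98A13E.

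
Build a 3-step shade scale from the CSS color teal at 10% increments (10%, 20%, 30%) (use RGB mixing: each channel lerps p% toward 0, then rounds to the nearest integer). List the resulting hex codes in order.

#007373, #006666, #005A5A

CSS teal is rgb(0, 128, 128).
10%: (0→0, 128 − 12.8 = 115.2→115, 128 − 12.8 = 115.2→115) → #007373
20%: (0→0, 128 − 25.6 = 102.4→102, 128 − 25.6 = 102.4→102) → #006666
30%: (0→0, 128 − 38.4 = 89.6→90, 128 − 38.4 = 89.6→90) → #005A5A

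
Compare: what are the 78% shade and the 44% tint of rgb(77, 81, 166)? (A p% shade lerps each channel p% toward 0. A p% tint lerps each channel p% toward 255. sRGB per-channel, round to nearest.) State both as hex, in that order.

#111225, #9b9ecd

78% shade:
  R: 77 + 0.78×(0−77) = 77 − 60.06 = 16.94 → 17
  G: 81 − 63.18 = 17.82 → 18
  B: 166 + 0.78×(0−166) = 166 − 129.48 = 36.52 → 37
  → #111225
44% tint:
  R: 77 + 0.44×(255−77) = 77 + 78.32 = 155.32 → 155
  G: 81 + 76.56 = 157.56 → 158
  B: 166 + 0.44×(255−166) = 166 + 39.16 = 205.16 → 205
  → #9b9ecd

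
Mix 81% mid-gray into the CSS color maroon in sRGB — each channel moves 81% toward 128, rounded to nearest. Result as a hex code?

#806868

CSS maroon is rgb(128, 0, 0).
Per channel, c → c + 0.81(128 − c):
  R: 128 + 0 = 128 → 128
  G: 0 + 0.81×(128−0) = 0 + 103.68 = 103.68 → 104
  B: 0 + 0.81×(128−0) = 0 + 103.68 = 103.68 → 104
rgb(128, 104, 104) = #806868.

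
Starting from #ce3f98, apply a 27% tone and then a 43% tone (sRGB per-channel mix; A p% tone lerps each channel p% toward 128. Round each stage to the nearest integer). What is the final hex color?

#ce3f98 is rgb(206, 63, 152).
A 27% tone moves each channel 27% toward 128:
  R: 206 + 0.27×(128−206) = 206 − 21.06 = 184.94 → 185
  G: 63 + 0.27×(128−63) = 63 + 17.55 = 80.55 → 81
  B: 152 − 6.48 = 145.52 → 146
After the tone: rgb(185, 81, 146) = #b95192.
Per channel, c → c + 0.43(128 − c):
  R: 185 + 0.43×(128−185) = 185 − 24.51 = 160.49 → 160
  G: 81 + 20.21 = 101.21 → 101
  B: 146 + 0.43×(128−146) = 146 − 7.74 = 138.26 → 138
rgb(160, 101, 138) = #a0658a.

#a0658a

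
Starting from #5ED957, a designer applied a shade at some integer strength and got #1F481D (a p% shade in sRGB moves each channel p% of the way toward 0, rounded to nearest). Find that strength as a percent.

67%

#5ED957 is rgb(94, 217, 87); #1F481D is rgb(31, 72, 29).
On the G channel (widest range): 72 ≈ 217 + (p/100)(0 − 217), so p ≈ 100×(72 − 217)/(0 − 217) = -14500/-217 = 66.82.
p = 67 reproduces all three channels after rounding.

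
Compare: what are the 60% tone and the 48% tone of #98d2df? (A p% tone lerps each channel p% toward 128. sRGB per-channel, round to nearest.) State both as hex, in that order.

#98d2df is rgb(152, 210, 223).
60% tone:
  R: 152 − 14.4 = 137.6 → 138
  G: 210 + 0.6×(128−210) = 210 − 49.2 = 160.8 → 161
  B: 223 − 57 = 166 → 166
  → #8aa1a6
48% tone:
  R: 152 + 0.48×(128−152) = 152 − 11.52 = 140.48 → 140
  G: 210 + 0.48×(128−210) = 210 − 39.36 = 170.64 → 171
  B: 223 + 0.48×(128−223) = 223 − 45.6 = 177.4 → 177
  → #8cabb1

#8aa1a6, #8cabb1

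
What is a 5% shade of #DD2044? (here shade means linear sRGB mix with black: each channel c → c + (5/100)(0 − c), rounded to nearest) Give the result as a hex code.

#DD2044 is rgb(221, 32, 68).
A 5% shade moves each channel 5% toward 0:
  R: 221 − 11.05 = 209.95 → 210
  G: 32 + 0.05×(0−32) = 32 − 1.6 = 30.4 → 30
  B: 68 − 3.4 = 64.6 → 65
rgb(210, 30, 65) = #D21E41.

#D21E41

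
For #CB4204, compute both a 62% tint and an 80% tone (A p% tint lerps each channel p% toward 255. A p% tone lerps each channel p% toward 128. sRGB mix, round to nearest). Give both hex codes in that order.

#EBB7A0, #8F7467

#CB4204 is rgb(203, 66, 4).
62% tint:
  R: 203 + 0.62×(255−203) = 203 + 32.24 = 235.24 → 235
  G: 66 + 0.62×(255−66) = 66 + 117.18 = 183.18 → 183
  B: 4 + 0.62×(255−4) = 4 + 155.62 = 159.62 → 160
  → #EBB7A0
80% tone:
  R: 203 − 60 = 143 → 143
  G: 66 + 49.6 = 115.6 → 116
  B: 4 + 99.2 = 103.2 → 103
  → #8F7467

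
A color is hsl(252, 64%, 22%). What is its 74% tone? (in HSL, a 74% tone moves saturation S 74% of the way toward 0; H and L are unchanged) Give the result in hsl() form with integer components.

S moves 74% from 64 toward 0: 64 − 47.36 = 16.64 → 17.
H and L are unchanged.

hsl(252, 17%, 22%)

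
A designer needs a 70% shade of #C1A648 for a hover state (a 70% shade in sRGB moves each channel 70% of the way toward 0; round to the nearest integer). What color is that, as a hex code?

#C1A648 is rgb(193, 166, 72).
Per channel, c → c + 0.7(0 − c):
  R: 193 − 135.1 = 57.9 → 58
  G: 166 + 0.7×(0−166) = 166 − 116.2 = 49.8 → 50
  B: 72 + 0.7×(0−72) = 72 − 50.4 = 21.6 → 22
rgb(58, 50, 22) = #3A3216.

#3A3216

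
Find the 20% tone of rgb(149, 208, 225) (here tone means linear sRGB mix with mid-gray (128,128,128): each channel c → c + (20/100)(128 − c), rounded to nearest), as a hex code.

Per channel, c → c + 0.2(128 − c):
  R: 149 + 0.2×(128−149) = 149 − 4.2 = 144.8 → 145
  G: 208 − 16 = 192 → 192
  B: 225 + 0.2×(128−225) = 225 − 19.4 = 205.6 → 206
rgb(145, 192, 206) = #91C0CE.

#91C0CE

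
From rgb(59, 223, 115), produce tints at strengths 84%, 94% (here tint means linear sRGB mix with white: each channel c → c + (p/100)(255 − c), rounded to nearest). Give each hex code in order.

84%: (59 + 164.64 = 223.64→224, 223 + 26.88 = 249.88→250, 115 + 117.6 = 232.6→233) → #E0FAE9
94%: (59 + 184.24 = 243.24→243, 223 + 30.08 = 253.08→253, 115 + 131.6 = 246.6→247) → #F3FDF7

#E0FAE9, #F3FDF7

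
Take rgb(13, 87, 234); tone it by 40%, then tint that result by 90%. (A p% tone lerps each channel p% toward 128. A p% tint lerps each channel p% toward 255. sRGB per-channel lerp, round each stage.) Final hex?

A 40% tone moves each channel 40% toward 128:
  R: 13 + 0.4×(128−13) = 13 + 46 = 59 → 59
  G: 87 + 16.4 = 103.4 → 103
  B: 234 + 0.4×(128−234) = 234 − 42.4 = 191.6 → 192
After the tone: rgb(59, 103, 192) = #3B67C0.
Per channel, c → c + 0.9(255 − c):
  R: 59 + 176.4 = 235.4 → 235
  G: 103 + 136.8 = 239.8 → 240
  B: 192 + 0.9×(255−192) = 192 + 56.7 = 248.7 → 249
rgb(235, 240, 249) = #EBF0F9.

#EBF0F9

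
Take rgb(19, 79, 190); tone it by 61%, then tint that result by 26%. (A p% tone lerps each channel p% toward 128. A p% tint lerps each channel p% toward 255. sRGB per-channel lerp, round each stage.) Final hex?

A 61% tone moves each channel 61% toward 128:
  R: 19 + 66.49 = 85.49 → 85
  G: 79 + 29.89 = 108.89 → 109
  B: 190 − 37.82 = 152.18 → 152
After the tone: rgb(85, 109, 152) = #556d98.
Per channel, c → c + 0.26(255 − c):
  R: 85 + 0.26×(255−85) = 85 + 44.2 = 129.2 → 129
  G: 109 + 37.96 = 146.96 → 147
  B: 152 + 0.26×(255−152) = 152 + 26.78 = 178.78 → 179
rgb(129, 147, 179) = #8193b3.

#8193b3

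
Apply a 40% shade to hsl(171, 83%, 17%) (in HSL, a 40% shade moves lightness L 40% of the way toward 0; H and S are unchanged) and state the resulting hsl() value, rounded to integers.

L moves 40% from 17 toward 0: 17 − 6.8 = 10.2 → 10.
H and S are unchanged.

hsl(171, 83%, 10%)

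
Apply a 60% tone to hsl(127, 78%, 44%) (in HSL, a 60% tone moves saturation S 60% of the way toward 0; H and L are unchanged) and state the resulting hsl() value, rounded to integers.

S moves 60% from 78 toward 0: 78 − 46.8 = 31.2 → 31.
H and L are unchanged.

hsl(127, 31%, 44%)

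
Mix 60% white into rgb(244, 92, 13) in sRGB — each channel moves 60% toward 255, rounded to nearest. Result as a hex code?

#fbbe9e

Lerp each channel 60% toward 255:
  R: 244 + 0.6×(255−244) = 244 + 6.6 = 250.6 → 251
  G: 92 + 97.8 = 189.8 → 190
  B: 13 + 145.2 = 158.2 → 158
rgb(251, 190, 158) = #fbbe9e.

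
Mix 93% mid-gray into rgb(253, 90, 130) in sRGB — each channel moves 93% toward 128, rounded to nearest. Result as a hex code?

A 93% tone moves each channel 93% toward 128:
  R: 253 − 116.25 = 136.75 → 137
  G: 90 + 0.93×(128−90) = 90 + 35.34 = 125.34 → 125
  B: 130 + 0.93×(128−130) = 130 − 1.86 = 128.14 → 128
rgb(137, 125, 128) = #897D80.

#897D80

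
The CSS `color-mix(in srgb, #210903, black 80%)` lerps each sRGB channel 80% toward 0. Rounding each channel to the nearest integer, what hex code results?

#070201

#210903 is rgb(33, 9, 3).
An 80% shade moves each channel 80% toward 0:
  R: 33 + 0.8×(0−33) = 33 − 26.4 = 6.6 → 7
  G: 9 − 7.2 = 1.8 → 2
  B: 3 − 2.4 = 0.6 → 1
rgb(7, 2, 1) = #070201.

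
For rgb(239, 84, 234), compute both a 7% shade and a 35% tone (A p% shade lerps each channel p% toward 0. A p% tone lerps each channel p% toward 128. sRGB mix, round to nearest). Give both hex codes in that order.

7% shade:
  R: 239 − 16.73 = 222.27 → 222
  G: 84 + 0.07×(0−84) = 84 − 5.88 = 78.12 → 78
  B: 234 − 16.38 = 217.62 → 218
  → #DE4EDA
35% tone:
  R: 239 + 0.35×(128−239) = 239 − 38.85 = 200.15 → 200
  G: 84 + 15.4 = 99.4 → 99
  B: 234 − 37.1 = 196.9 → 197
  → #C863C5

#DE4EDA, #C863C5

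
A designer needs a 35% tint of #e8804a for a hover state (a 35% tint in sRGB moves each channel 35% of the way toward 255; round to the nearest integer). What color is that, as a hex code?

#e8804a is rgb(232, 128, 74).
Per channel, c → c + 0.35(255 − c):
  R: 232 + 0.35×(255−232) = 232 + 8.05 = 240.05 → 240
  G: 128 + 0.35×(255−128) = 128 + 44.45 = 172.45 → 172
  B: 74 + 63.35 = 137.35 → 137
rgb(240, 172, 137) = #f0ac89.

#f0ac89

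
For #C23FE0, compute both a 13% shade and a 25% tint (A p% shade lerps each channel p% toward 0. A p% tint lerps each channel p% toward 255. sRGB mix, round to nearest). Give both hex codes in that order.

#A937C3, #D16FE8

#C23FE0 is rgb(194, 63, 224).
13% shade:
  R: 194 + 0.13×(0−194) = 194 − 25.22 = 168.78 → 169
  G: 63 + 0.13×(0−63) = 63 − 8.19 = 54.81 → 55
  B: 224 + 0.13×(0−224) = 224 − 29.12 = 194.88 → 195
  → #A937C3
25% tint:
  R: 194 + 0.25×(255−194) = 194 + 15.25 = 209.25 → 209
  G: 63 + 0.25×(255−63) = 63 + 48 = 111 → 111
  B: 224 + 7.75 = 231.75 → 232
  → #D16FE8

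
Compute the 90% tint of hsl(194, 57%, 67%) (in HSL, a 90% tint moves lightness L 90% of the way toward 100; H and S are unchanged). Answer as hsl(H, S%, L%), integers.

hsl(194, 57%, 97%)

L moves 90% from 67 toward 100: 67 + 29.7 = 96.7 → 97.
H and S are unchanged.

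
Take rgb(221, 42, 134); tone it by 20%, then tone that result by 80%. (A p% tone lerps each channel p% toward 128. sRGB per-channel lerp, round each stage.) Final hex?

Per channel, c → c + 0.2(128 − c):
  R: 221 − 18.6 = 202.4 → 202
  G: 42 + 0.2×(128−42) = 42 + 17.2 = 59.2 → 59
  B: 134 + 0.2×(128−134) = 134 − 1.2 = 132.8 → 133
After the tone: rgb(202, 59, 133) = #ca3b85.
Lerp each channel 80% toward 128:
  R: 202 − 59.2 = 142.8 → 143
  G: 59 + 0.8×(128−59) = 59 + 55.2 = 114.2 → 114
  B: 133 + 0.8×(128−133) = 133 − 4 = 129 → 129
rgb(143, 114, 129) = #8f7281.

#8f7281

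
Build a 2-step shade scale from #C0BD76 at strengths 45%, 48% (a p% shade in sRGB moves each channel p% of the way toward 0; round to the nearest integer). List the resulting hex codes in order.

#C0BD76 is rgb(192, 189, 118).
45%: (192 − 86.4 = 105.6→106, 189 − 85.05 = 103.95→104, 118 − 53.1 = 64.9→65) → #6A6841
48%: (192 − 92.16 = 99.84→100, 189 − 90.72 = 98.28→98, 118 − 56.64 = 61.36→61) → #64623D

#6A6841, #64623D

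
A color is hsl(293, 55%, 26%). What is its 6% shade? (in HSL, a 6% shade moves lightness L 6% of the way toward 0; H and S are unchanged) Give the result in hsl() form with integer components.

L moves 6% from 26 toward 0: 26 − 1.56 = 24.44 → 24.
H and S are unchanged.

hsl(293, 55%, 24%)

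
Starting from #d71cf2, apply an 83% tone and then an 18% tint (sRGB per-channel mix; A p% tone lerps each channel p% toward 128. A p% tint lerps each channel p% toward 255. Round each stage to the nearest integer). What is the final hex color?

#d71cf2 is rgb(215, 28, 242).
Per channel, c → c + 0.83(128 − c):
  R: 215 + 0.83×(128−215) = 215 − 72.21 = 142.79 → 143
  G: 28 + 83 = 111 → 111
  B: 242 − 94.62 = 147.38 → 147
After the tone: rgb(143, 111, 147) = #8f6f93.
An 18% tint moves each channel 18% toward 255:
  R: 143 + 0.18×(255−143) = 143 + 20.16 = 163.16 → 163
  G: 111 + 25.92 = 136.92 → 137
  B: 147 + 19.44 = 166.44 → 166
rgb(163, 137, 166) = #a389a6.

#a389a6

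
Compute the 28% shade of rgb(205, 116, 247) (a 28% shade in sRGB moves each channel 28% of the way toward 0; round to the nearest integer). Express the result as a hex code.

Lerp each channel 28% toward 0:
  R: 205 + 0.28×(0−205) = 205 − 57.4 = 147.6 → 148
  G: 116 + 0.28×(0−116) = 116 − 32.48 = 83.52 → 84
  B: 247 + 0.28×(0−247) = 247 − 69.16 = 177.84 → 178
rgb(148, 84, 178) = #9454b2.

#9454b2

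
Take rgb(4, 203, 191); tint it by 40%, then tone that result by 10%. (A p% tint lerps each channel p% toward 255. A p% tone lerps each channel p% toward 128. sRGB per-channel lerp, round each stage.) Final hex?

Lerp each channel 40% toward 255:
  R: 4 + 100.4 = 104.4 → 104
  G: 203 + 20.8 = 223.8 → 224
  B: 191 + 0.4×(255−191) = 191 + 25.6 = 216.6 → 217
After the tint: rgb(104, 224, 217) = #68e0d9.
Lerp each channel 10% toward 128:
  R: 104 + 2.4 = 106.4 → 106
  G: 224 + 0.1×(128−224) = 224 − 9.6 = 214.4 → 214
  B: 217 − 8.9 = 208.1 → 208
rgb(106, 214, 208) = #6ad6d0.

#6ad6d0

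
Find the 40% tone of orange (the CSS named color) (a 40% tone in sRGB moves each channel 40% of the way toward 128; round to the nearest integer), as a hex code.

CSS orange is rgb(255, 165, 0).
Lerp each channel 40% toward 128:
  R: 255 + 0.4×(128−255) = 255 − 50.8 = 204.2 → 204
  G: 165 − 14.8 = 150.2 → 150
  B: 0 + 51.2 = 51.2 → 51
rgb(204, 150, 51) = #cc9633.

#cc9633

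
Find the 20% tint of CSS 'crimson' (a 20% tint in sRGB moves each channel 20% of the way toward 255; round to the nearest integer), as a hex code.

CSS crimson is rgb(220, 20, 60).
Lerp each channel 20% toward 255:
  R: 220 + 7 = 227 → 227
  G: 20 + 47 = 67 → 67
  B: 60 + 39 = 99 → 99
rgb(227, 67, 99) = #e34363.

#e34363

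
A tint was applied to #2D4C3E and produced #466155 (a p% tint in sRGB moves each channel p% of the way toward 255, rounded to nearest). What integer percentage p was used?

#2D4C3E is rgb(45, 76, 62); #466155 is rgb(70, 97, 85).
On the R channel (widest range): 70 ≈ 45 + (p/100)(255 − 45), so p ≈ 100×(70 − 45)/(255 − 45) = 2500/210 = 11.90.
p = 12 reproduces all three channels after rounding.

12%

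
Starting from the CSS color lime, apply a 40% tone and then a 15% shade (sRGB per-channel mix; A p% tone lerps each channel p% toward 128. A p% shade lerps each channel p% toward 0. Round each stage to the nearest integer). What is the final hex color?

#2BAD2B

CSS lime is rgb(0, 255, 0).
A 40% tone moves each channel 40% toward 128:
  R: 0 + 0.4×(128−0) = 0 + 51.2 = 51.2 → 51
  G: 255 + 0.4×(128−255) = 255 − 50.8 = 204.2 → 204
  B: 0 + 0.4×(128−0) = 0 + 51.2 = 51.2 → 51
After the tone: rgb(51, 204, 51) = #33CC33.
Per channel, c → c + 0.15(0 − c):
  R: 51 + 0.15×(0−51) = 51 − 7.65 = 43.35 → 43
  G: 204 − 30.6 = 173.4 → 173
  B: 51 − 7.65 = 43.35 → 43
rgb(43, 173, 43) = #2BAD2B.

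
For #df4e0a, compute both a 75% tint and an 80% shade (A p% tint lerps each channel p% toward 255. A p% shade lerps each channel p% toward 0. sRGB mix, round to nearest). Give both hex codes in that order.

#f7d3c2, #2d1002

#df4e0a is rgb(223, 78, 10).
75% tint:
  R: 223 + 0.75×(255−223) = 223 + 24 = 247 → 247
  G: 78 + 0.75×(255−78) = 78 + 132.75 = 210.75 → 211
  B: 10 + 183.75 = 193.75 → 194
  → #f7d3c2
80% shade:
  R: 223 + 0.8×(0−223) = 223 − 178.4 = 44.6 → 45
  G: 78 + 0.8×(0−78) = 78 − 62.4 = 15.6 → 16
  B: 10 + 0.8×(0−10) = 10 − 8 = 2 → 2
  → #2d1002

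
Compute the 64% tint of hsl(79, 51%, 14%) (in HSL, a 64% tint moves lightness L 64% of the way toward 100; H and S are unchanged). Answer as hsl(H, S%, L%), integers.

hsl(79, 51%, 69%)

L moves 64% from 14 toward 100: 14 + 55.04 = 69.04 → 69.
H and S are unchanged.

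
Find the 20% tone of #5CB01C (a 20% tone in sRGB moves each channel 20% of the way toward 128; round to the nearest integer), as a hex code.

#63A630

#5CB01C is rgb(92, 176, 28).
Per channel, c → c + 0.2(128 − c):
  R: 92 + 0.2×(128−92) = 92 + 7.2 = 99.2 → 99
  G: 176 − 9.6 = 166.4 → 166
  B: 28 + 20 = 48 → 48
rgb(99, 166, 48) = #63A630.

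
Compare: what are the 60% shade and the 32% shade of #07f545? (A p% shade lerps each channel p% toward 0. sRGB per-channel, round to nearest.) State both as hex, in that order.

#03621c, #05a72f

#07f545 is rgb(7, 245, 69).
60% shade:
  R: 7 − 4.2 = 2.8 → 3
  G: 245 − 147 = 98 → 98
  B: 69 + 0.6×(0−69) = 69 − 41.4 = 27.6 → 28
  → #03621c
32% shade:
  R: 7 + 0.32×(0−7) = 7 − 2.24 = 4.76 → 5
  G: 245 + 0.32×(0−245) = 245 − 78.4 = 166.6 → 167
  B: 69 + 0.32×(0−69) = 69 − 22.08 = 46.92 → 47
  → #05a72f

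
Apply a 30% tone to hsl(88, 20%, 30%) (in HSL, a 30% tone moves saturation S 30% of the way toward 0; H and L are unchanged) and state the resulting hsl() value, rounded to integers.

hsl(88, 14%, 30%)

S moves 30% from 20 toward 0: 20 − 6 = 14 → 14.
H and L are unchanged.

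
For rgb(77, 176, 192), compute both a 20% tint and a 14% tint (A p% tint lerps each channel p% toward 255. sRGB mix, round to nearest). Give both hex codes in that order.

#71C0CD, #66BBC9

20% tint:
  R: 77 + 0.2×(255−77) = 77 + 35.6 = 112.6 → 113
  G: 176 + 0.2×(255−176) = 176 + 15.8 = 191.8 → 192
  B: 192 + 0.2×(255−192) = 192 + 12.6 = 204.6 → 205
  → #71C0CD
14% tint:
  R: 77 + 0.14×(255−77) = 77 + 24.92 = 101.92 → 102
  G: 176 + 0.14×(255−176) = 176 + 11.06 = 187.06 → 187
  B: 192 + 8.82 = 200.82 → 201
  → #66BBC9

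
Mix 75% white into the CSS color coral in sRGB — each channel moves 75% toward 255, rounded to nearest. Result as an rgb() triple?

rgb(255, 223, 211)

CSS coral is rgb(255, 127, 80).
A 75% tint moves each channel 75% toward 255:
  R: 255 + 0 = 255 → 255
  G: 127 + 0.75×(255−127) = 127 + 96 = 223 → 223
  B: 80 + 0.75×(255−80) = 80 + 131.25 = 211.25 → 211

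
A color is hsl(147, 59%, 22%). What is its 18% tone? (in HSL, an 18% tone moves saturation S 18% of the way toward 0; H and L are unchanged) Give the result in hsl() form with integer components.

S moves 18% from 59 toward 0: 59 − 10.62 = 48.38 → 48.
H and L are unchanged.

hsl(147, 48%, 22%)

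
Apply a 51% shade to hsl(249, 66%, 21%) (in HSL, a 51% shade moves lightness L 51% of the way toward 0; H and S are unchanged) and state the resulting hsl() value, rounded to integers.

hsl(249, 66%, 10%)

L moves 51% from 21 toward 0: 21 − 10.71 = 10.29 → 10.
H and S are unchanged.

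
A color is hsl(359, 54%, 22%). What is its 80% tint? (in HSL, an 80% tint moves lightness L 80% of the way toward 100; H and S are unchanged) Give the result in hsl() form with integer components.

hsl(359, 54%, 84%)

L moves 80% from 22 toward 100: 22 + 62.4 = 84.4 → 84.
H and S are unchanged.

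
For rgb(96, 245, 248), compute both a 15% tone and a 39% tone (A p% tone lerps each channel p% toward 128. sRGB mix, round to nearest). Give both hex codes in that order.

#65E3E6, #6CC7C9

15% tone:
  R: 96 + 0.15×(128−96) = 96 + 4.8 = 100.8 → 101
  G: 245 + 0.15×(128−245) = 245 − 17.55 = 227.45 → 227
  B: 248 + 0.15×(128−248) = 248 − 18 = 230 → 230
  → #65E3E6
39% tone:
  R: 96 + 12.48 = 108.48 → 108
  G: 245 − 45.63 = 199.37 → 199
  B: 248 − 46.8 = 201.2 → 201
  → #6CC7C9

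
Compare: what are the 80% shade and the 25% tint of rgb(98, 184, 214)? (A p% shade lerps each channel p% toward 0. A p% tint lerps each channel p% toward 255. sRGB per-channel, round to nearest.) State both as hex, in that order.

80% shade:
  R: 98 + 0.8×(0−98) = 98 − 78.4 = 19.6 → 20
  G: 184 − 147.2 = 36.8 → 37
  B: 214 − 171.2 = 42.8 → 43
  → #14252B
25% tint:
  R: 98 + 0.25×(255−98) = 98 + 39.25 = 137.25 → 137
  G: 184 + 0.25×(255−184) = 184 + 17.75 = 201.75 → 202
  B: 214 + 10.25 = 224.25 → 224
  → #89CAE0

#14252B, #89CAE0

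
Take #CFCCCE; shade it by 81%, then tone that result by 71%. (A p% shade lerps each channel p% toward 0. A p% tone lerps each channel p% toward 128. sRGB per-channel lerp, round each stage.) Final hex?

#666666

#CFCCCE is rgb(207, 204, 206).
An 81% shade moves each channel 81% toward 0:
  R: 207 + 0.81×(0−207) = 207 − 167.67 = 39.33 → 39
  G: 204 − 165.24 = 38.76 → 39
  B: 206 + 0.81×(0−206) = 206 − 166.86 = 39.14 → 39
After the shade: rgb(39, 39, 39) = #272727.
Lerp each channel 71% toward 128:
  R: 39 + 0.71×(128−39) = 39 + 63.19 = 102.19 → 102
  G: 39 + 0.71×(128−39) = 39 + 63.19 = 102.19 → 102
  B: 39 + 63.19 = 102.19 → 102
rgb(102, 102, 102) = #666666.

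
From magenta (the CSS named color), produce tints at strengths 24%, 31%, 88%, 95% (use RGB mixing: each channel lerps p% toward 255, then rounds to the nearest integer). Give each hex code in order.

#ff3dff, #ff4fff, #ffe0ff, #fff2ff

CSS magenta is rgb(255, 0, 255).
24%: (255→255, 0 + 61.2 = 61.2→61, 255→255) → #ff3dff
31%: (255→255, 0 + 79.05 = 79.05→79, 255→255) → #ff4fff
88%: (255→255, 0 + 224.4 = 224.4→224, 255→255) → #ffe0ff
95%: (255→255, 0 + 242.25 = 242.25→242, 255→255) → #fff2ff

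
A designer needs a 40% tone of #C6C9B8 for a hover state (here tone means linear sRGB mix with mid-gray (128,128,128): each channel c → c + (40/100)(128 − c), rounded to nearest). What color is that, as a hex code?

#AAACA2

#C6C9B8 is rgb(198, 201, 184).
Per channel, c → c + 0.4(128 − c):
  R: 198 + 0.4×(128−198) = 198 − 28 = 170 → 170
  G: 201 − 29.2 = 171.8 → 172
  B: 184 + 0.4×(128−184) = 184 − 22.4 = 161.6 → 162
rgb(170, 172, 162) = #AAACA2.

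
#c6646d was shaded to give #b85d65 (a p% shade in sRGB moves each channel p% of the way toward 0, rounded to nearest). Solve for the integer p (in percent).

7%

#c6646d is rgb(198, 100, 109); #b85d65 is rgb(184, 93, 101).
On the R channel (widest range): 184 ≈ 198 + (p/100)(0 − 198), so p ≈ 100×(184 − 198)/(0 − 198) = -1400/-198 = 7.07.
p = 7 reproduces all three channels after rounding.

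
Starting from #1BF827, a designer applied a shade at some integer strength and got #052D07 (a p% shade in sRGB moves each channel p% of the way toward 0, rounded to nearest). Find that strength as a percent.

82%

#1BF827 is rgb(27, 248, 39); #052D07 is rgb(5, 45, 7).
On the G channel (widest range): 45 ≈ 248 + (p/100)(0 − 248), so p ≈ 100×(45 − 248)/(0 − 248) = -20300/-248 = 81.85.
p = 82 reproduces all three channels after rounding.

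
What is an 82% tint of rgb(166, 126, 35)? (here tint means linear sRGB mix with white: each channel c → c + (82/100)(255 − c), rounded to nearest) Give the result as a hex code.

#EFE8D7

Lerp each channel 82% toward 255:
  R: 166 + 72.98 = 238.98 → 239
  G: 126 + 0.82×(255−126) = 126 + 105.78 = 231.78 → 232
  B: 35 + 180.4 = 215.4 → 215
rgb(239, 232, 215) = #EFE8D7.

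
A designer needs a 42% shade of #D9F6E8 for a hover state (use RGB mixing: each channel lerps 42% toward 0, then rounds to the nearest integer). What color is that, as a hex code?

#7E8F87

#D9F6E8 is rgb(217, 246, 232).
A 42% shade moves each channel 42% toward 0:
  R: 217 − 91.14 = 125.86 → 126
  G: 246 − 103.32 = 142.68 → 143
  B: 232 − 97.44 = 134.56 → 135
rgb(126, 143, 135) = #7E8F87.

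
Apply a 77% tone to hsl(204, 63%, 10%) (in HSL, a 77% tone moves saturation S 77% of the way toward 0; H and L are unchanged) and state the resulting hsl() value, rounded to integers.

S moves 77% from 63 toward 0: 63 − 48.51 = 14.49 → 14.
H and L are unchanged.

hsl(204, 14%, 10%)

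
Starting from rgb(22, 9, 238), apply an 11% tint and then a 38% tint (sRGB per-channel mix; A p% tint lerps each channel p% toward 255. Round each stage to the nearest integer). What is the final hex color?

#7f77f6

An 11% tint moves each channel 11% toward 255:
  R: 22 + 0.11×(255−22) = 22 + 25.63 = 47.63 → 48
  G: 9 + 0.11×(255−9) = 9 + 27.06 = 36.06 → 36
  B: 238 + 0.11×(255−238) = 238 + 1.87 = 239.87 → 240
After the tint: rgb(48, 36, 240) = #3024f0.
Lerp each channel 38% toward 255:
  R: 48 + 78.66 = 126.66 → 127
  G: 36 + 83.22 = 119.22 → 119
  B: 240 + 5.7 = 245.7 → 246
rgb(127, 119, 246) = #7f77f6.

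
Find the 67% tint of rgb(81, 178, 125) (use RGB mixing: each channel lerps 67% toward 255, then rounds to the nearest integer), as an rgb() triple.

Per channel, c → c + 0.67(255 − c):
  R: 81 + 0.67×(255−81) = 81 + 116.58 = 197.58 → 198
  G: 178 + 51.59 = 229.59 → 230
  B: 125 + 0.67×(255−125) = 125 + 87.1 = 212.1 → 212

rgb(198, 230, 212)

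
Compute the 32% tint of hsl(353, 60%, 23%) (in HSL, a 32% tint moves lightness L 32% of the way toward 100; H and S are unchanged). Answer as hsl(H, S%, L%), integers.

hsl(353, 60%, 48%)

L moves 32% from 23 toward 100: 23 + 24.64 = 47.64 → 48.
H and S are unchanged.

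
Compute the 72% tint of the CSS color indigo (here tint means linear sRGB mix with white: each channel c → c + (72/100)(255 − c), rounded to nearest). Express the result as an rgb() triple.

rgb(205, 184, 220)

CSS indigo is rgb(75, 0, 130).
A 72% tint moves each channel 72% toward 255:
  R: 75 + 129.6 = 204.6 → 205
  G: 0 + 183.6 = 183.6 → 184
  B: 130 + 90 = 220 → 220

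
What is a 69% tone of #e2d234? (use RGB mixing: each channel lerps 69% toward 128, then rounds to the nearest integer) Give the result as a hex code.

#e2d234 is rgb(226, 210, 52).
Per channel, c → c + 0.69(128 − c):
  R: 226 − 67.62 = 158.38 → 158
  G: 210 + 0.69×(128−210) = 210 − 56.58 = 153.42 → 153
  B: 52 + 52.44 = 104.44 → 104
rgb(158, 153, 104) = #9e9968.

#9e9968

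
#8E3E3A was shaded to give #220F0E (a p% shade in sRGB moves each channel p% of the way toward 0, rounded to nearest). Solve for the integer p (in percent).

#8E3E3A is rgb(142, 62, 58); #220F0E is rgb(34, 15, 14).
On the R channel (widest range): 34 ≈ 142 + (p/100)(0 − 142), so p ≈ 100×(34 − 142)/(0 − 142) = -10800/-142 = 76.06.
p = 76 reproduces all three channels after rounding.

76%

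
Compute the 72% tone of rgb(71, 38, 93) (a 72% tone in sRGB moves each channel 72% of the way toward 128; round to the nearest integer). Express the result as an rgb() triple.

Lerp each channel 72% toward 128:
  R: 71 + 41.04 = 112.04 → 112
  G: 38 + 64.8 = 102.8 → 103
  B: 93 + 0.72×(128−93) = 93 + 25.2 = 118.2 → 118

rgb(112, 103, 118)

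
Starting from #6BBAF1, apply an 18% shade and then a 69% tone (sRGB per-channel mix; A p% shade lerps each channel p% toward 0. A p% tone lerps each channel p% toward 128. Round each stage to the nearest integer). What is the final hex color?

#6BBAF1 is rgb(107, 186, 241).
Per channel, c → c + 0.18(0 − c):
  R: 107 − 19.26 = 87.74 → 88
  G: 186 + 0.18×(0−186) = 186 − 33.48 = 152.52 → 153
  B: 241 − 43.38 = 197.62 → 198
After the shade: rgb(88, 153, 198) = #5899C6.
A 69% tone moves each channel 69% toward 128:
  R: 88 + 0.69×(128−88) = 88 + 27.6 = 115.6 → 116
  G: 153 + 0.69×(128−153) = 153 − 17.25 = 135.75 → 136
  B: 198 + 0.69×(128−198) = 198 − 48.3 = 149.7 → 150
rgb(116, 136, 150) = #748896.

#748896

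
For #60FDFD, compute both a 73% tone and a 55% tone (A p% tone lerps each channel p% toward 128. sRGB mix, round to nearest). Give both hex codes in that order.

#60FDFD is rgb(96, 253, 253).
73% tone:
  R: 96 + 0.73×(128−96) = 96 + 23.36 = 119.36 → 119
  G: 253 + 0.73×(128−253) = 253 − 91.25 = 161.75 → 162
  B: 253 − 91.25 = 161.75 → 162
  → #77A2A2
55% tone:
  R: 96 + 0.55×(128−96) = 96 + 17.6 = 113.6 → 114
  G: 253 + 0.55×(128−253) = 253 − 68.75 = 184.25 → 184
  B: 253 − 68.75 = 184.25 → 184
  → #72B8B8

#77A2A2, #72B8B8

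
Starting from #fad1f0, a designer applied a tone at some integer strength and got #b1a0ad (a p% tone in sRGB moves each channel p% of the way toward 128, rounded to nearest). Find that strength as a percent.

60%

#fad1f0 is rgb(250, 209, 240); #b1a0ad is rgb(177, 160, 173).
On the R channel (widest range): 177 ≈ 250 + (p/100)(128 − 250), so p ≈ 100×(177 − 250)/(128 − 250) = -7300/-122 = 59.84.
p = 60 reproduces all three channels after rounding.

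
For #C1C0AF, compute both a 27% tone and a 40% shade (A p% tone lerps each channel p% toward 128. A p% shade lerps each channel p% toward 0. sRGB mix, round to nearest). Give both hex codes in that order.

#C1C0AF is rgb(193, 192, 175).
27% tone:
  R: 193 + 0.27×(128−193) = 193 − 17.55 = 175.45 → 175
  G: 192 + 0.27×(128−192) = 192 − 17.28 = 174.72 → 175
  B: 175 + 0.27×(128−175) = 175 − 12.69 = 162.31 → 162
  → #AFAFA2
40% shade:
  R: 193 + 0.4×(0−193) = 193 − 77.2 = 115.8 → 116
  G: 192 + 0.4×(0−192) = 192 − 76.8 = 115.2 → 115
  B: 175 − 70 = 105 → 105
  → #747369

#AFAFA2, #747369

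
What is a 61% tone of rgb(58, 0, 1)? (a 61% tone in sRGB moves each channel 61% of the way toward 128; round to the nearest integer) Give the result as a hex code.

#654E4E

A 61% tone moves each channel 61% toward 128:
  R: 58 + 42.7 = 100.7 → 101
  G: 0 + 78.08 = 78.08 → 78
  B: 1 + 0.61×(128−1) = 1 + 77.47 = 78.47 → 78
rgb(101, 78, 78) = #654E4E.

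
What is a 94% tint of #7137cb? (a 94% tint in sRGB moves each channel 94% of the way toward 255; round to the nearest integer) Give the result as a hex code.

#f6f3fc

#7137cb is rgb(113, 55, 203).
Per channel, c → c + 0.94(255 − c):
  R: 113 + 133.48 = 246.48 → 246
  G: 55 + 0.94×(255−55) = 55 + 188 = 243 → 243
  B: 203 + 0.94×(255−203) = 203 + 48.88 = 251.88 → 252
rgb(246, 243, 252) = #f6f3fc.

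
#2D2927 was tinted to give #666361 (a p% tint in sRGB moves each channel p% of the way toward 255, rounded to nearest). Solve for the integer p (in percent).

27%

#2D2927 is rgb(45, 41, 39); #666361 is rgb(102, 99, 97).
On the B channel (widest range): 97 ≈ 39 + (p/100)(255 − 39), so p ≈ 100×(97 − 39)/(255 − 39) = 5800/216 = 26.85.
p = 27 reproduces all three channels after rounding.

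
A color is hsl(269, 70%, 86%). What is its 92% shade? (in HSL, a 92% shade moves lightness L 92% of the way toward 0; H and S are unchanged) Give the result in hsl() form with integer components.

hsl(269, 70%, 7%)

L moves 92% from 86 toward 0: 86 − 79.12 = 6.88 → 7.
H and S are unchanged.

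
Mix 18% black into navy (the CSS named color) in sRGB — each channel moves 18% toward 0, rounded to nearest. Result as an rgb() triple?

rgb(0, 0, 105)

CSS navy is rgb(0, 0, 128).
Lerp each channel 18% toward 0:
  R: 0 + 0 = 0 → 0
  G: 0 + 0.18×(0−0) = 0 + 0 = 0 → 0
  B: 128 + 0.18×(0−128) = 128 − 23.04 = 104.96 → 105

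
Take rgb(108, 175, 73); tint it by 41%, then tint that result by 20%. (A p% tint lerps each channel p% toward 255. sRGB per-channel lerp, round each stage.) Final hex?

Lerp each channel 41% toward 255:
  R: 108 + 0.41×(255−108) = 108 + 60.27 = 168.27 → 168
  G: 175 + 32.8 = 207.8 → 208
  B: 73 + 0.41×(255−73) = 73 + 74.62 = 147.62 → 148
After the tint: rgb(168, 208, 148) = #A8D094.
Lerp each channel 20% toward 255:
  R: 168 + 0.2×(255−168) = 168 + 17.4 = 185.4 → 185
  G: 208 + 9.4 = 217.4 → 217
  B: 148 + 0.2×(255−148) = 148 + 21.4 = 169.4 → 169
rgb(185, 217, 169) = #B9D9A9.

#B9D9A9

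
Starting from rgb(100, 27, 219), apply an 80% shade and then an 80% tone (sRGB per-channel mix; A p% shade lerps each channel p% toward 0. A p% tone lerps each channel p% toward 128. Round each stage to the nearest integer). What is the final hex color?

An 80% shade moves each channel 80% toward 0:
  R: 100 − 80 = 20 → 20
  G: 27 − 21.6 = 5.4 → 5
  B: 219 + 0.8×(0−219) = 219 − 175.2 = 43.8 → 44
After the shade: rgb(20, 5, 44) = #14052C.
Per channel, c → c + 0.8(128 − c):
  R: 20 + 86.4 = 106.4 → 106
  G: 5 + 0.8×(128−5) = 5 + 98.4 = 103.4 → 103
  B: 44 + 0.8×(128−44) = 44 + 67.2 = 111.2 → 111
rgb(106, 103, 111) = #6A676F.

#6A676F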